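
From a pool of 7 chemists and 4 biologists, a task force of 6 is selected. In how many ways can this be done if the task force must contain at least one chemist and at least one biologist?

455

With no constraint there are C(11,6) = 462 possible selections.
Subtract selections that omit an entire group: no chemists → C(4,6) = 0; no biologists → C(7,6) = 7.
Both groups omitted at once is impossible, so 462 − 7 = 455.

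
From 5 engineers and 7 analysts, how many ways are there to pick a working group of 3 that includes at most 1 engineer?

Split by how many engineers are chosen (0 through 1).
Sum: C(5,0)·C(7,3) + C(5,1)·C(7,2) = 35 + 105 = 140.

140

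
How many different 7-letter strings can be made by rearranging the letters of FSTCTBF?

1260

The 7 letters of FSTCTBF have repeats: F appearing twice and T appearing twice.
The number of distinct arrangements is 7!/(2!·2!) = 5040/4 = 1260.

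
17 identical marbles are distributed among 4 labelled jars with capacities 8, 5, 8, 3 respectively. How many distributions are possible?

96

By stars and bars, unrestricted non-negative solutions to x_1+…+x_4 = 17 number C(17+3,3) = 1140.
Subtract solutions that violate a single cap (substitute x_i' = x_i − (cap_i+1)): x_1 ≥ 9 gives C(11,3) = 165; x_2 ≥ 6 gives C(14,3) = 364; x_3 ≥ 9 gives C(11,3) = 165; x_4 ≥ 4 gives C(16,3) = 560. Together 1254.
Add back pairs where two caps are both exceeded: 10 + 0 + 35 + 10 + 120 + 35 = 210.
By inclusion–exclusion the count is 1140 − 1254 + 210 = 96.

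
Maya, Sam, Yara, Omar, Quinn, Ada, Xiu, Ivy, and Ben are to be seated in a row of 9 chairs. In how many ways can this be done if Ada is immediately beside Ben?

Glue Ada and Ben into one block (2 internal orders), leaving 8 units to arrange in a row.
That gives 2 × 8! = 2 × 40320 = 80640.

80640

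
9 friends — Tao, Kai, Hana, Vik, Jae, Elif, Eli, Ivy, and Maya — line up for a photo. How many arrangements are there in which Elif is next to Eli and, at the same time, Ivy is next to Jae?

Treat {Elif,Eli} as one block (2 orders) and {Ivy,Jae} as another (2 orders).
That leaves 7 units to arrange: 2 × 2 × 7! = 4 × 5040 = 20160.

20160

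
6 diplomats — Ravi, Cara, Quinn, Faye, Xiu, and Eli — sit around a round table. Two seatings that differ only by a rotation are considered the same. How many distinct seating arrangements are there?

120

Seat Ravi anywhere (absorbing the rotational symmetry), then permute the other 5: (5)! = 120.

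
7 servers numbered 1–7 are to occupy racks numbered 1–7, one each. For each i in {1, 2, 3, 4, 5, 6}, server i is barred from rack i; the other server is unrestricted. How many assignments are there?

2119

Let Aᵢ (for 1 ≤ i ≤ 6) be the placements that put server i in its forbidden rack. Any j of these fix j positions, leaving (7−j)! ways to fill the rest, and there are C(6,j) ways to pick which j.
By inclusion–exclusion, the number of valid placements is Σ_{j=0}^{6} (−1)^j C(6,j)·(7−j)!.
Computing: 5040 − 4320 + 1800 − 480 + 90 − 12 + 1 = 2119.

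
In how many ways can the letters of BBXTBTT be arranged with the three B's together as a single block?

20

Treat the 3 copies of B as a single block. The multiset to arrange is then {BBB, T, T, T, X}, 5 items in all.
That gives (5)!/(3!) = 20 arrangements.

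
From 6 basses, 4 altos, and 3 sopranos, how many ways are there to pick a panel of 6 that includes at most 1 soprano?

966

Split by how many sopranos are chosen (0 through 1).
Sum: C(3,0)·C(10,6) + C(3,1)·C(10,5) = 210 + 756 = 966.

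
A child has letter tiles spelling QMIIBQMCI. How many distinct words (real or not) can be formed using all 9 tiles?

15120

Letter multiplicities in QMIIBQMCI: B×1, C×1, I×3, M×2, Q×2.
So there are 9! / (3!·2!·2!) = 15120 distinguishable arrangements.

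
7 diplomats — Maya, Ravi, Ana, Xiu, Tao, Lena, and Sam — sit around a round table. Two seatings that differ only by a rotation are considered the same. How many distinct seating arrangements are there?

720

Fix one person's seat to break rotational symmetry; the remaining 6 people can be arranged in (6)! = 720 ways.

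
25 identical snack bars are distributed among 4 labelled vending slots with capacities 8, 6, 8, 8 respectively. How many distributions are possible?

56

By stars and bars, unrestricted non-negative solutions to x_1+…+x_4 = 25 number C(25+3,3) = 3276.
Subtract solutions that violate a single cap (substitute x_i' = x_i − (cap_i+1)): x_1 ≥ 9 gives C(19,3) = 969; x_2 ≥ 7 gives C(21,3) = 1330; x_3 ≥ 9 gives C(19,3) = 969; x_4 ≥ 9 gives C(19,3) = 969. Together 4237.
Add back pairs where two caps are both exceeded: 220 + 120 + 120 + 220 + 220 + 120 = 1020.
Subtract triples: 1 + 1 + 0 + 1 = 3.
By inclusion–exclusion the count is 3276 − 4237 + 1020 − 3 = 56.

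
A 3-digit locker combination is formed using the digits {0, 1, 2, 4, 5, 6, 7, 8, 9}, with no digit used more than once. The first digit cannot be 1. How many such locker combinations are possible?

448

The first digit has 9−1 = 8 choices (anything except 1).
The remaining 2 digits are filled from the other 8 symbols without repetition: 8 × 7 = 56.
Total: 8 × 56 = 448.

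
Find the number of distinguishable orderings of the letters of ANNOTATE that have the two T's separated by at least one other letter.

There are 8!/(2!·2!·2!) = 5040 arrangements of ANNOTATE in total.
Arrangements with the T's together: treat TT as one letter, giving (7)!/(2!·2!) = 1260.
Subtracting, 5040 − 1260 = 3780 arrangements keep the T's apart.

3780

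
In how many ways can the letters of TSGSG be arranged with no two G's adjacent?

There are 5!/(2!·2!) = 30 arrangements of TSGSG in total.
Arrangements with the G's together: treat GG as one letter, giving (4)!/(2!) = 12.
Hence 30 − 12 = 18.

18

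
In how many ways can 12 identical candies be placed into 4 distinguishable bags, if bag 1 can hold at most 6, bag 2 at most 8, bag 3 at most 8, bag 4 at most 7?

324

Without the upper bounds there are C(15,3) = 455 ways to split 12 among 4 bags.
Subtract solutions that violate a single cap (substitute x_i' = x_i − (cap_i+1)): x_1 ≥ 7 gives C(8,3) = 56; x_2 ≥ 9 gives C(6,3) = 20; x_3 ≥ 9 gives C(6,3) = 20; x_4 ≥ 8 gives C(7,3) = 35. Together 131.
No two caps can be exceeded simultaneously, so the pair terms are all 0.
By inclusion–exclusion the count is 455 − 131 + 0 = 324.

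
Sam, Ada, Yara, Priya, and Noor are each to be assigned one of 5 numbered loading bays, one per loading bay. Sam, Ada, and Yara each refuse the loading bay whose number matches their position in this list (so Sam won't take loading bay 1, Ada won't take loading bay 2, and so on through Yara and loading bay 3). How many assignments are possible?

Let Aᵢ (for i ∈ {1, 2, 3}) be the placements that put person i in their forbidden loading bay. Any j of these fix j positions, leaving (5−j)! ways to fill the rest, and there are C(3,j) ways to pick which j.
By inclusion–exclusion, the number of valid placements is Σ_{j=0}^{3} (−1)^j C(3,j)·(5−j)!.
Computing: 120 − 72 + 18 − 2 = 64.

64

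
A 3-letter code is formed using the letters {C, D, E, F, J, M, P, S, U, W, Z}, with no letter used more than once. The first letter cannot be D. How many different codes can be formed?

The first letter has 11−1 = 10 choices (anything except D).
The remaining 2 letters are filled from the other 10 symbols without repetition: 10 × 9 = 90.
Total: 10 × 90 = 900.

900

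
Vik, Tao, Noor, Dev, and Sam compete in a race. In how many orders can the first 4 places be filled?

This is an ordered selection of 4 from 5: P(5,4).
That gives 5 × 4 × 3 × 2 = 120.

120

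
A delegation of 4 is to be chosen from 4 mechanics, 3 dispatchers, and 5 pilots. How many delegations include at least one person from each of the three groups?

270

Total 4-person selections from all 12: C(12,4) = 495.
Subtract selections that omit an entire group: no mechanics → C(8,4) = 70; no dispatchers → C(9,4) = 126; no pilots → C(7,4) = 35.
Add back selections omitting two groups (i.e. drawn from a single group): C(4,4) + C(3,4) + C(5,4) = 6.
By inclusion–exclusion: 495 − 231 + 6 = 270.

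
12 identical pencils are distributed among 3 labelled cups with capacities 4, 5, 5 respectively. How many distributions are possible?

6

By stars and bars, unrestricted non-negative solutions to x_1+…+x_3 = 12 number C(12+2,2) = 91.
Subtract solutions that violate a single cap (substitute x_i' = x_i − (cap_i+1)): x_1 ≥ 5 gives C(9,2) = 36; x_2 ≥ 6 gives C(8,2) = 28; x_3 ≥ 6 gives C(8,2) = 28. Together 92.
Add back pairs where two caps are both exceeded: 3 + 3 + 1 = 7.
By inclusion–exclusion the count is 91 − 92 + 7 = 6.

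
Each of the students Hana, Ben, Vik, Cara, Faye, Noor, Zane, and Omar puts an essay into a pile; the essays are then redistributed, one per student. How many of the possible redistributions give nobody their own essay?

14833

This is the derangement count D_8: permutations of 8 items with no fixed point.
By inclusion–exclusion this is Σ_{j=0}^{8} (−1)^j C(8,j)·(8−j)!.
Computing: 40320 − 40320 + 20160 − 6720 + 1680 − 336 + 56 − 8 + 1 = 14833.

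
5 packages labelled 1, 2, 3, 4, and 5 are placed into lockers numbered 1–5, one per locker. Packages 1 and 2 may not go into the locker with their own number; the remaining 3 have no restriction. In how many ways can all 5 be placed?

78

Let Aᵢ (for i ∈ {1, 2}) be the placements that put package i in its forbidden locker. Any j of these fix j positions, leaving (5−j)! ways to fill the rest, and there are C(2,j) ways to pick which j.
By inclusion–exclusion, the number of valid placements is Σ_{j=0}^{2} (−1)^j C(2,j)·(5−j)!.
Computing: 120 − 48 + 6 = 78.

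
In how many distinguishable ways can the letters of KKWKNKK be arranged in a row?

Letter multiplicities in KKWKNKK: K×5, N×1, W×1.
The number of distinct arrangements is 7!/(5!) = 5040/120 = 42.

42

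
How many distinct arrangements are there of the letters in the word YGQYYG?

The 6 letters of YGQYYG have repeats: G appearing twice and Y appearing 3 times.
The number of distinct arrangements is 6!/(3!·2!) = 720/12 = 60.

60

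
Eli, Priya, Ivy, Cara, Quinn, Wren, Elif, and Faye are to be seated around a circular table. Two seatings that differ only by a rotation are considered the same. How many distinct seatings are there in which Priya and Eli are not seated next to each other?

All circular seatings of 8 people number (7)! = 5040.
Seatings with Priya beside Eli: treat them as a block with 2 internal orders, giving 2 × (6)! = 1440.
Subtracting, 5040 − 1440 = 3600.

3600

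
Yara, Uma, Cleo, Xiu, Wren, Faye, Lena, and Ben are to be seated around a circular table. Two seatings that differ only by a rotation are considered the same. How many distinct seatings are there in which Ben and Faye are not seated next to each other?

All circular seatings of 8 people number (7)! = 5040.
Those with Ben next to Faye: fuse the pair into one unit and seat 7 units around a circle — 2·(6)! = 1440.
Subtracting, 5040 − 1440 = 3600.

3600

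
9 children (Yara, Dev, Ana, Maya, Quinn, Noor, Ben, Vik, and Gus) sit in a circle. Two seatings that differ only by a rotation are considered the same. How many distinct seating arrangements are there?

Seat Yara anywhere (absorbing the rotational symmetry), then permute the other 8: (8)! = 40320.

40320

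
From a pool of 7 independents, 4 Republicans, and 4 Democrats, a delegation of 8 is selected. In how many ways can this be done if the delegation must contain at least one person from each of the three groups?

6104

Unrestricted: C(15,8) = 6435 ways to pick any 8 of the 15.
Subtract selections that omit an entire group: no independents → C(8,8) = 1; no Republicans → C(11,8) = 165; no Democrats → C(11,8) = 165.
Add back selections omitting two groups (i.e. drawn from a single group): C(7,8) + C(4,8) + C(4,8) = 0.
By inclusion–exclusion: 6435 − 331 + 0 = 6104.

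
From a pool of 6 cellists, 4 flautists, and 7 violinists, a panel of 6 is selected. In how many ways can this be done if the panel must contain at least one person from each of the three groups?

9996

Unrestricted: C(17,6) = 12376 ways to pick any 6 of the 17.
Selections missing a whole group: no cellists → C(11,6) = 462; no flautists → C(13,6) = 1716; no violinists → C(10,6) = 210.
Add back selections omitting two groups (i.e. drawn from a single group): C(6,6) + C(4,6) + C(7,6) = 8.
By inclusion–exclusion: 12376 − 2388 + 8 = 9996.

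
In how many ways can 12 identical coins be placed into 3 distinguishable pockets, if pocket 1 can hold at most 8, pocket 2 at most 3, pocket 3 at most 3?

Ignoring the caps, the number of non-negative solutions to x_1+…+x_3 = 12 is C(14,2) = 91.
Subtract solutions that violate a single cap (substitute x_i' = x_i − (cap_i+1)): x_1 ≥ 9 gives C(5,2) = 10; x_2 ≥ 4 gives C(10,2) = 45; x_3 ≥ 4 gives C(10,2) = 45. Together 100.
Add back pairs where two caps are both exceeded: 0 + 0 + 15 = 15.
By inclusion–exclusion the count is 91 − 100 + 15 = 6.

6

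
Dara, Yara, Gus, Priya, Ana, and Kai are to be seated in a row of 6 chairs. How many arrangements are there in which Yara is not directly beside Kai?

Of the 6! = 720 arrangements, those with Yara and Kai adjacent number 2 × 5! = 240 (treat the pair as a block with 2 internal orders).
So 720 − 240 = 480 arrangements keep them apart.

480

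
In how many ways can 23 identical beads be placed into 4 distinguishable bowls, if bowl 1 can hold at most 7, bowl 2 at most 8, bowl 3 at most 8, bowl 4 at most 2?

Without the upper bounds there are C(26,3) = 2600 ways to split 23 among 4 bowls.
Subtract solutions that violate a single cap (substitute x_i' = x_i − (cap_i+1)): x_1 ≥ 8 gives C(18,3) = 816; x_2 ≥ 9 gives C(17,3) = 680; x_3 ≥ 9 gives C(17,3) = 680; x_4 ≥ 3 gives C(23,3) = 1771. Together 3947.
Add back pairs where two caps are both exceeded: 84 + 84 + 455 + 56 + 364 + 364 = 1407.
Subtract triples: 0 + 20 + 20 + 10 = 50.
By inclusion–exclusion the count is 2600 − 3947 + 1407 − 50 = 10.

10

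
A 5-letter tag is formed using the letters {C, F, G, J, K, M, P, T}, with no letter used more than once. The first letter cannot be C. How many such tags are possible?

5880

The first letter has 8−1 = 7 choices (anything except C).
The remaining 4 letters are filled from the other 7 symbols without repetition: 7 × 6 × 5 × 4 = 840.
Total: 7 × 840 = 5880.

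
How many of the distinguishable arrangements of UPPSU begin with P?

With the first slot taken by P, it remains to arrange the other 4 letters (UPSU).
Those 4 letters have U appearing twice, giving (4)!/(2!) = 12.

12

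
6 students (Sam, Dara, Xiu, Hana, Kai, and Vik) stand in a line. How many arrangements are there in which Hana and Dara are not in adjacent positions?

There are 6! = 720 arrangements in all. If Hana and Dara are adjacent, merging them into one block gives 2·(5)! = 240 arrangements.
Complementary counting: 720 − 240 = 480.

480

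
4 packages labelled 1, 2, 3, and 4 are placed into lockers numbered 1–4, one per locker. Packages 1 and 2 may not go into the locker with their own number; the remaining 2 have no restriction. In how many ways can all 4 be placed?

14

Let Aᵢ (for i ∈ {1, 2}) be the placements that put package i in its forbidden locker. Any j of these fix j positions, leaving (4−j)! ways to fill the rest, and there are C(2,j) ways to pick which j.
By inclusion–exclusion, the number of valid placements is Σ_{j=0}^{2} (−1)^j C(2,j)·(4−j)!.
Computing: 24 − 12 + 2 = 14.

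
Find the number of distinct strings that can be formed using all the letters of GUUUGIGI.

560

The 8 letters of GUUUGIGI have repeats: G appearing 3 times, I appearing twice, and U appearing 3 times.
So there are 8! / (3!·3!·2!) = 560 distinguishable arrangements.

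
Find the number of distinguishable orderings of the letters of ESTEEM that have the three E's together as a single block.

24

Treat the 3 copies of E as a single block. The multiset to arrange is then {EEE, M, S, T}, 4 items in all.
All 4 items are distinct, so there are (4)! = 24 arrangements.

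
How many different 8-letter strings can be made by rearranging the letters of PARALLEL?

3360

Letter multiplicities in PARALLEL: A×2, E×1, L×3, P×1, R×1.
The number of distinct arrangements is 8!/(3!·2!) = 40320/12 = 3360.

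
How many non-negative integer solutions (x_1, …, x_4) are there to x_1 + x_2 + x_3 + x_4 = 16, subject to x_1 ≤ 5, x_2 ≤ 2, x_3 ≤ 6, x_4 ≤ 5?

Without the upper bounds there are C(19,3) = 969 ways to split 16 among 4 variables.
Subtract solutions that violate a single cap (substitute x_i' = x_i − (cap_i+1)): x_1 ≥ 6 gives C(13,3) = 286; x_2 ≥ 3 gives C(16,3) = 560; x_3 ≥ 7 gives C(12,3) = 220; x_4 ≥ 6 gives C(13,3) = 286. Together 1352.
Add back pairs where two caps are both exceeded: 120 + 20 + 35 + 84 + 120 + 20 = 399.
Subtract triples: 1 + 4 + 0 + 1 = 6.
By inclusion–exclusion the count is 969 − 1352 + 399 − 6 = 10.

10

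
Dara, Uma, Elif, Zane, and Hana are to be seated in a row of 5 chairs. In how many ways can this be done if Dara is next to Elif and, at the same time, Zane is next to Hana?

24

Treat {Dara,Elif} as one block (2 orders) and {Zane,Hana} as another (2 orders).
That leaves 3 units to arrange: 2 × 2 × 3! = 4 × 6 = 24.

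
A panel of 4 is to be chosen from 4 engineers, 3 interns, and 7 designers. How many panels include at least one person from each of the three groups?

Unrestricted: C(14,4) = 1001 ways to pick any 4 of the 14.
Subtract selections that omit an entire group: no engineers → C(10,4) = 210; no interns → C(11,4) = 330; no designers → C(7,4) = 35.
Add back selections omitting two groups (i.e. drawn from a single group): C(4,4) + C(3,4) + C(7,4) = 36.
By inclusion–exclusion: 1001 − 575 + 36 = 462.

462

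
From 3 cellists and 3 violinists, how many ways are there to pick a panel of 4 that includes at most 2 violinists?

12

Split by how many violinists are chosen (0 through 2).
Sum: C(3,0)·C(3,4) + C(3,1)·C(3,3) + C(3,2)·C(3,2) = 0 + 3 + 9 = 12.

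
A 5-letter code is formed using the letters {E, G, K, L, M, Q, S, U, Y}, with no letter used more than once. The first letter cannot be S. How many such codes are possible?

The first letter has 9−1 = 8 choices (anything except S).
The remaining 4 letters are filled from the other 8 symbols without repetition: 8 × 7 × 6 × 5 = 1680.
Total: 8 × 1680 = 13440.

13440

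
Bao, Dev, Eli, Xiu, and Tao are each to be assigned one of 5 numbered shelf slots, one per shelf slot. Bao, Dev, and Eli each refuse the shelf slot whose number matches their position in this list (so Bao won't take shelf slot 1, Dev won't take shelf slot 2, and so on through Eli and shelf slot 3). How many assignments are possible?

64

Let Aᵢ (for i ∈ {1, 2, 3}) be the placements that put person i in their forbidden shelf slot. Any j of these fix j positions, leaving (5−j)! ways to fill the rest, and there are C(3,j) ways to pick which j.
By inclusion–exclusion, the number of valid placements is Σ_{j=0}^{3} (−1)^j C(3,j)·(5−j)!.
Computing: 120 − 72 + 18 − 2 = 64.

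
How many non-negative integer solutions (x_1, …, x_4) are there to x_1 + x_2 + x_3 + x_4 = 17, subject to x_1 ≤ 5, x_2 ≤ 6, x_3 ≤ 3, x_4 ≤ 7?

Without the upper bounds there are C(20,3) = 1140 ways to split 17 among 4 variables.
Subtract solutions that violate a single cap (substitute x_i' = x_i − (cap_i+1)): x_1 ≥ 6 gives C(14,3) = 364; x_2 ≥ 7 gives C(13,3) = 286; x_3 ≥ 4 gives C(16,3) = 560; x_4 ≥ 8 gives C(12,3) = 220. Together 1430.
Add back pairs where two caps are both exceeded: 35 + 120 + 20 + 84 + 10 + 56 = 325.
Subtract triples: 1 + 0 + 0 + 0 = 1.
By inclusion–exclusion the count is 1140 − 1430 + 325 − 1 = 34.

34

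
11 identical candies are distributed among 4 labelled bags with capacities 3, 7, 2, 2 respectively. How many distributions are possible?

Ignoring the caps, the number of non-negative solutions to x_1+…+x_4 = 11 is C(14,3) = 364.
Subtract solutions that violate a single cap (substitute x_i' = x_i − (cap_i+1)): x_1 ≥ 4 gives C(10,3) = 120; x_2 ≥ 8 gives C(6,3) = 20; x_3 ≥ 3 gives C(11,3) = 165; x_4 ≥ 3 gives C(11,3) = 165. Together 470.
Add back pairs where two caps are both exceeded: 0 + 35 + 35 + 1 + 1 + 56 = 128.
Subtract triples: 0 + 0 + 4 + 0 = 4.
By inclusion–exclusion the count is 364 − 470 + 128 − 4 = 18.

18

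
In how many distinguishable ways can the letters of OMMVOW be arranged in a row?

180

OMMVOW has 6 letters with M appearing twice and O appearing twice.
So there are 6! / (2!·2!) = 180 distinguishable arrangements.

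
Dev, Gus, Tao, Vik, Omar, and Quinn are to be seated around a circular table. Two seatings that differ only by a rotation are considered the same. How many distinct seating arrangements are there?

Around a circle, 6 distinct people have 6!/6 = (5)! = 120 rotationally distinct seatings.

120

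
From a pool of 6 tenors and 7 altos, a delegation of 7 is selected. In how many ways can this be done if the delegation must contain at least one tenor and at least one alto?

1715

With no constraint there are C(13,7) = 1716 possible selections.
Subtract selections that omit an entire group: no tenors → C(7,7) = 1; no altos → C(6,7) = 0.
Both groups omitted at once is impossible, so 1716 − 1 = 1715.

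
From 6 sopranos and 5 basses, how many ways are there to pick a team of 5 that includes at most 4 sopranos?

Split by how many sopranos are chosen (0 through 4).
Sum: C(6,0)·C(5,5) + C(6,1)·C(5,4) + C(6,2)·C(5,3) + C(6,3)·C(5,2) + C(6,4)·C(5,1) = 1 + 30 + 150 + 200 + 75 = 456.

456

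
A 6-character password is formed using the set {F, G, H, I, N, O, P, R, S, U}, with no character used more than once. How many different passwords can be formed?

Choose and order 6 of the 10 symbols: the first character has 10 options, the next 9, and so on down to 5.
That product is 10 × 9 × 8 × 7 × 6 × 5 = 151200.

151200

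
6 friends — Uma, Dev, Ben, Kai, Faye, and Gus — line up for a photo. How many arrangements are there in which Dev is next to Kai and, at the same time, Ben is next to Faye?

96

Treat {Dev,Kai} as one block (2 orders) and {Ben,Faye} as another (2 orders).
That leaves 4 units to arrange: 2 × 2 × 4! = 4 × 24 = 96.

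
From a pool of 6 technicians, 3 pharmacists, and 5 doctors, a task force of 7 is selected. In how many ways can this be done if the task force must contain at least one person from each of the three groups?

Unrestricted: C(14,7) = 3432 ways to pick any 7 of the 14.
Subtract selections that omit an entire group: no technicians → C(8,7) = 8; no pharmacists → C(11,7) = 330; no doctors → C(9,7) = 36.
Add back selections omitting two groups (i.e. drawn from a single group): C(6,7) + C(3,7) + C(5,7) = 0.
By inclusion–exclusion: 3432 − 374 + 0 = 3058.

3058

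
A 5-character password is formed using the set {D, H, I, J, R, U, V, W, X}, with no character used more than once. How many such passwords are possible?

With no repetition, fill the 5 characters in order: 9 choices, then 8, down to 5.
9 × 8 × 7 × 6 × 5 = 15120.

15120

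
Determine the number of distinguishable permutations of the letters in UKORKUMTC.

Letter multiplicities in UKORKUMTC: C×1, K×2, M×1, O×1, R×1, T×1, U×2.
Dividing 9! = 362880 by 2!·2! = 4 for the repeated letters gives 90720.

90720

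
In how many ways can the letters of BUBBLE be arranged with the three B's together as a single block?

Treat the 3 copies of B as a single block. The multiset to arrange is then {BBB, E, L, U}, 4 items in all.
All 4 items are distinct, so there are (4)! = 24 arrangements.

24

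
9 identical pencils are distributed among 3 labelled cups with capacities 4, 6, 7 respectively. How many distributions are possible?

31

Without the upper bounds there are C(11,2) = 55 ways to split 9 among 3 cups.
Subtract solutions that violate a single cap (substitute x_i' = x_i − (cap_i+1)): x_1 ≥ 5 gives C(6,2) = 15; x_2 ≥ 7 gives C(4,2) = 6; x_3 ≥ 8 gives C(3,2) = 3. Together 24.
No two caps can be exceeded simultaneously, so the pair terms are all 0.
By inclusion–exclusion the count is 55 − 24 + 0 = 31.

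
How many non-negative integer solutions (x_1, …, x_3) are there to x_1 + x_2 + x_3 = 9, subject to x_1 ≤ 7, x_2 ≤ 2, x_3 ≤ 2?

6

Ignoring the caps, the number of non-negative solutions to x_1+…+x_3 = 9 is C(11,2) = 55.
Subtract solutions that violate a single cap (substitute x_i' = x_i − (cap_i+1)): x_1 ≥ 8 gives C(3,2) = 3; x_2 ≥ 3 gives C(8,2) = 28; x_3 ≥ 3 gives C(8,2) = 28. Together 59.
Add back pairs where two caps are both exceeded: 0 + 0 + 10 = 10.
By inclusion–exclusion the count is 55 − 59 + 10 = 6.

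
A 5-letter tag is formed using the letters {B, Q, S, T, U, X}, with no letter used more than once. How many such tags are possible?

720

This is a permutation of 5 out of 6: P(6,5) = 6!/1!.
That product is 6 × 5 × 4 × 3 × 2 = 720.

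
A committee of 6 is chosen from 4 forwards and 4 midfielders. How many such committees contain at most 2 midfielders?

Split by how many midfielders are chosen (0 through 2).
Sum: C(4,0)·C(4,6) + C(4,1)·C(4,5) + C(4,2)·C(4,4) = 0 + 0 + 6 = 6.

6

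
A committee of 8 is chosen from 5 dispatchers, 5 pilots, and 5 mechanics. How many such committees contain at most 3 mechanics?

5265

Split by how many mechanics are chosen (0 through 3).
Sum: C(5,0)·C(10,8) + C(5,1)·C(10,7) + C(5,2)·C(10,6) + C(5,3)·C(10,5) = 45 + 600 + 2100 + 2520 = 5265.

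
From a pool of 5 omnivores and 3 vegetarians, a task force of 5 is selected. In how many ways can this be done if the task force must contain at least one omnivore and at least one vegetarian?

Total 5-person selections from all 8: C(8,5) = 56.
Subtract selections that omit an entire group: no omnivores → C(3,5) = 0; no vegetarians → C(5,5) = 1.
Both groups omitted at once is impossible, so 56 − 1 = 55.

55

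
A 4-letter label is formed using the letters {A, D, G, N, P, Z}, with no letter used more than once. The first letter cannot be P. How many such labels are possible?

The first letter has 6−1 = 5 choices (anything except P).
The remaining 3 letters are filled from the other 5 symbols without repetition: 5 × 4 × 3 = 60.
Total: 5 × 60 = 300.

300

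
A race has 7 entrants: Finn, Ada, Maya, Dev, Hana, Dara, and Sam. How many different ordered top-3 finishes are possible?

210

This is an ordered selection of 3 from 7: P(7,3).
That gives 7 × 6 × 5 = 210.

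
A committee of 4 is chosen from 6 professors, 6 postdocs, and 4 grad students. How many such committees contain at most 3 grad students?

1819

Split by how many grad students are chosen (0 through 3).
Sum: C(4,0)·C(12,4) + C(4,1)·C(12,3) + C(4,2)·C(12,2) + C(4,3)·C(12,1) = 495 + 880 + 396 + 48 = 1819.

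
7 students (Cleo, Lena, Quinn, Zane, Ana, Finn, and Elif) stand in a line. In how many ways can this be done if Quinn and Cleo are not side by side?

3600

There are 7! = 5040 arrangements in all. If Quinn and Cleo are adjacent, merging them into one block gives 2·(6)! = 1440 arrangements.
So 5040 − 1440 = 3600 arrangements keep them apart.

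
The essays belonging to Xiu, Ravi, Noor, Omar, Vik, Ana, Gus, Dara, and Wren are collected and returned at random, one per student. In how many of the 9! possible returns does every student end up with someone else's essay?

Let Aᵢ be the assignments in which student i gets their own essay. We want the size of the complement of A₁∪…∪A_9.
By inclusion–exclusion this is Σ_{j=0}^{9} (−1)^j C(9,j)·(9−j)!.
Computing: 362880 − 362880 + 181440 − 60480 + 15120 − 3024 + 504 − 72 + 9 − 1 = 133496.

133496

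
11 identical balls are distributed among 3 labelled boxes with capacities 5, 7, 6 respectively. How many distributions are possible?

32

Without the upper bounds there are C(13,2) = 78 ways to split 11 among 3 boxes.
Subtract solutions that violate a single cap (substitute x_i' = x_i − (cap_i+1)): x_1 ≥ 6 gives C(7,2) = 21; x_2 ≥ 8 gives C(5,2) = 10; x_3 ≥ 7 gives C(6,2) = 15. Together 46.
No two caps can be exceeded simultaneously, so the pair terms are all 0.
By inclusion–exclusion the count is 78 − 46 + 0 = 32.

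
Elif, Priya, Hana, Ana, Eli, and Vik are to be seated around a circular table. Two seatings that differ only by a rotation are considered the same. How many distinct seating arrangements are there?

Around a circle, 6 distinct people have 6!/6 = (5)! = 120 rotationally distinct seatings.

120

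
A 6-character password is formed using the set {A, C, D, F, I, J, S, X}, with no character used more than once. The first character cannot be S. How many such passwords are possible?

17640

The first character has 8−1 = 7 choices (anything except S).
The remaining 5 characters are filled from the other 7 symbols without repetition: 7 × 6 × 5 × 4 × 3 = 2520.
Total: 7 × 2520 = 17640.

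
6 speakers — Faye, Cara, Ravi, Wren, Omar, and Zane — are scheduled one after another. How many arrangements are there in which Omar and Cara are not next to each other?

There are 6! = 720 arrangements in all. If Omar and Cara are adjacent, merging them into one block gives 2·(5)! = 240 arrangements.
Complementary counting: 720 − 240 = 480.

480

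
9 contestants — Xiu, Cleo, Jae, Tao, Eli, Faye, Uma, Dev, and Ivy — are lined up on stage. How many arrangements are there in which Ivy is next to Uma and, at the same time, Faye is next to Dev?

Treat {Ivy,Uma} as one block (2 orders) and {Faye,Dev} as another (2 orders).
That leaves 7 units to arrange: 2 × 2 × 7! = 4 × 5040 = 20160.

20160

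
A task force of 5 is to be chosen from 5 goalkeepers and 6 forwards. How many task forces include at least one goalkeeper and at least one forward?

With no constraint there are C(11,5) = 462 possible selections.
Subtract selections that omit an entire group: no goalkeepers → C(6,5) = 6; no forwards → C(5,5) = 1.
Both groups omitted at once is impossible, so 462 − 7 = 455.

455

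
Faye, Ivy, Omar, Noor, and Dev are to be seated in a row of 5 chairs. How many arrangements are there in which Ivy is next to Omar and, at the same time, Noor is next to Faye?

24

Treat {Ivy,Omar} as one block (2 orders) and {Noor,Faye} as another (2 orders).
That leaves 3 units to arrange: 2 × 2 × 3! = 4 × 6 = 24.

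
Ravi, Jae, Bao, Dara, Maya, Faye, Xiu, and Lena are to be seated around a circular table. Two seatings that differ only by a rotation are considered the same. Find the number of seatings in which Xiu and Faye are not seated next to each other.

All circular seatings of 8 people number (7)! = 5040.
Seatings with Xiu beside Faye: treat them as a block with 2 internal orders, giving 2 × (6)! = 1440.
Subtracting, 5040 − 1440 = 3600.

3600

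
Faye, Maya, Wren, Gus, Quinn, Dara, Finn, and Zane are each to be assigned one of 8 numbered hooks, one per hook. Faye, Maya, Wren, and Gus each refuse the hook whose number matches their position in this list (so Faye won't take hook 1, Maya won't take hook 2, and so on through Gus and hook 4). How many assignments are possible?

Let Aᵢ (for 1 ≤ i ≤ 4) be the placements that put person i in their forbidden hook. Any j of these fix j positions, leaving (8−j)! ways to fill the rest, and there are C(4,j) ways to pick which j.
By inclusion–exclusion, the number of valid placements is Σ_{j=0}^{4} (−1)^j C(4,j)·(8−j)!.
Computing: 40320 − 20160 + 4320 − 480 + 24 = 24024.

24024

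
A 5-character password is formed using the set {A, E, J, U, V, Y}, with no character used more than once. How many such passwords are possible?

720

This is a permutation of 5 out of 6: P(6,5) = 6!/1!.
6 × 5 × 4 × 3 × 2 = 720.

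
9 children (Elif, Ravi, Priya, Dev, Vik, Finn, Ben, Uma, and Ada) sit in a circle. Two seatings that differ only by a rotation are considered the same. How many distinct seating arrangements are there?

40320

Around a circle, 9 distinct people have 9!/9 = (8)! = 40320 rotationally distinct seatings.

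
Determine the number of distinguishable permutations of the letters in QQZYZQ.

QQZYZQ has 6 letters with Q appearing 3 times and Z appearing twice.
So there are 6! / (3!·2!) = 60 distinguishable arrangements.

60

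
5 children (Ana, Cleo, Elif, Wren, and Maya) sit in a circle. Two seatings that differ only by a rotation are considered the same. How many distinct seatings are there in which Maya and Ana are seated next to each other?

12

Glue Maya and Ana into a block (2 internal orders). Seating 4 units around a circle gives (3)! arrangements.
So 2 × (3)! = 2 × 6 = 12.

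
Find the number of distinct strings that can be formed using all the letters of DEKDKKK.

DEKDKKK has 7 letters with D appearing twice and K appearing 4 times.
Dividing 7! = 5040 by 4!·2! = 48 for the repeated letters gives 105.

105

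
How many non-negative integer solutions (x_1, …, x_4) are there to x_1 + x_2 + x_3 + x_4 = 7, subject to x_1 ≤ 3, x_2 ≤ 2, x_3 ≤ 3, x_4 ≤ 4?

37

Without the upper bounds there are C(10,3) = 120 ways to split 7 among 4 variables.
Subtract solutions that violate a single cap (substitute x_i' = x_i − (cap_i+1)): x_1 ≥ 4 gives C(6,3) = 20; x_2 ≥ 3 gives C(7,3) = 35; x_3 ≥ 4 gives C(6,3) = 20; x_4 ≥ 5 gives C(5,3) = 10. Together 85.
Add back pairs where two caps are both exceeded: 1 + 0 + 0 + 1 + 0 + 0 = 2.
By inclusion–exclusion the count is 120 − 85 + 2 = 37.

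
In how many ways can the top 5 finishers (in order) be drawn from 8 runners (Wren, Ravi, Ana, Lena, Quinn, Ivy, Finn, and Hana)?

6720

There are 8 choices for 1st place, 7 for 2nd, and so on down to 4 for position 5.
That gives 8 × 7 × 6 × 5 × 4 = 6720.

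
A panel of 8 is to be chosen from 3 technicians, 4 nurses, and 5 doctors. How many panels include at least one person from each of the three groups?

Unrestricted: C(12,8) = 495 ways to pick any 8 of the 12.
Subtract selections that omit an entire group: no technicians → C(9,8) = 9; no nurses → C(8,8) = 1; no doctors → C(7,8) = 0.
Add back selections omitting two groups (i.e. drawn from a single group): C(3,8) + C(4,8) + C(5,8) = 0.
By inclusion–exclusion: 495 − 10 + 0 = 485.

485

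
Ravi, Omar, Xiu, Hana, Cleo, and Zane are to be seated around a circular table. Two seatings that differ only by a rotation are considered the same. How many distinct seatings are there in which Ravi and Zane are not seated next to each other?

72

All circular seatings of 6 people number (5)! = 120.
Seatings with Ravi beside Zane: treat them as a block with 2 internal orders, giving 2 × (4)! = 48.
Subtracting, 120 − 48 = 72.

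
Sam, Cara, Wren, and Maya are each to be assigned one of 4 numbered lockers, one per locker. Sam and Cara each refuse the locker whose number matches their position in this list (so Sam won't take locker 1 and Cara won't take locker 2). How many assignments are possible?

14

Let Aᵢ (for i ∈ {1, 2}) be the placements that put person i in their forbidden locker. Any j of these fix j positions, leaving (4−j)! ways to fill the rest, and there are C(2,j) ways to pick which j.
By inclusion–exclusion, the number of valid placements is Σ_{j=0}^{2} (−1)^j C(2,j)·(4−j)!.
Computing: 24 − 12 + 2 = 14.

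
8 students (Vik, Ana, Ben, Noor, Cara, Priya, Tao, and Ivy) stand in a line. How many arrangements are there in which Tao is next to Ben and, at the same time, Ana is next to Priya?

2880

Treat {Tao,Ben} as one block (2 orders) and {Ana,Priya} as another (2 orders).
That leaves 6 units to arrange: 2 × 2 × 6! = 4 × 720 = 2880.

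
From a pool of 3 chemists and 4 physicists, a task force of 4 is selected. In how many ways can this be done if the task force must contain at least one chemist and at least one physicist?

Total 4-person selections from all 7: C(7,4) = 35.
Selections missing a whole group: no chemists → C(4,4) = 1; no physicists → C(3,4) = 0.
Both groups omitted at once is impossible, so 35 − 1 = 34.

34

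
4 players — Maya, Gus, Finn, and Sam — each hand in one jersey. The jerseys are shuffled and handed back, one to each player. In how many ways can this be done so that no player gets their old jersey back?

9

This is the derangement count D_4: permutations of 4 items with no fixed point.
By inclusion–exclusion this is Σ_{j=0}^{4} (−1)^j C(4,j)·(4−j)!.
Computing: 24 − 24 + 12 − 4 + 1 = 9.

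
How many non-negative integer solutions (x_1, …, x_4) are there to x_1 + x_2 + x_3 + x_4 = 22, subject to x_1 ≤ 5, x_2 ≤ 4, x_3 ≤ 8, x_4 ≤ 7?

10

Without the upper bounds there are C(25,3) = 2300 ways to split 22 among 4 variables.
Subtract solutions that violate a single cap (substitute x_i' = x_i − (cap_i+1)): x_1 ≥ 6 gives C(19,3) = 969; x_2 ≥ 5 gives C(20,3) = 1140; x_3 ≥ 9 gives C(16,3) = 560; x_4 ≥ 8 gives C(17,3) = 680. Together 3349.
Add back pairs where two caps are both exceeded: 364 + 120 + 165 + 165 + 220 + 56 = 1090.
Subtract triples: 10 + 20 + 0 + 1 = 31.
By inclusion–exclusion the count is 2300 − 3349 + 1090 − 31 = 10.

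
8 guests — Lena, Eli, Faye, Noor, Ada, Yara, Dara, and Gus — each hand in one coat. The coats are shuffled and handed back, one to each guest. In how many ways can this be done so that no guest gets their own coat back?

14833

Let Aᵢ be the assignments in which guest i gets their own coat. We want the size of the complement of A₁∪…∪A_8.
By inclusion–exclusion this is Σ_{j=0}^{8} (−1)^j C(8,j)·(8−j)!.
Computing: 40320 − 40320 + 20160 − 6720 + 1680 − 336 + 56 − 8 + 1 = 14833.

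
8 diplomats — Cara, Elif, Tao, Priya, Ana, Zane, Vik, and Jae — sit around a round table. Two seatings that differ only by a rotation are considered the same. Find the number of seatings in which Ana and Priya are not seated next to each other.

Without the restriction there are (7)! = 5040 seatings.
Those with Ana next to Priya: fuse the pair into one unit and seat 7 units around a circle — 2·(6)! = 1440.
Subtracting, 5040 − 1440 = 3600.

3600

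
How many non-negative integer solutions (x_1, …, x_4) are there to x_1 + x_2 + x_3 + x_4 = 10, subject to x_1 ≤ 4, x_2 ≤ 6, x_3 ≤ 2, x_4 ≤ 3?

By stars and bars, unrestricted non-negative solutions to x_1+…+x_4 = 10 number C(10+3,3) = 286.
Subtract solutions that violate a single cap (substitute x_i' = x_i − (cap_i+1)): x_1 ≥ 5 gives C(8,3) = 56; x_2 ≥ 7 gives C(6,3) = 20; x_3 ≥ 3 gives C(10,3) = 120; x_4 ≥ 4 gives C(9,3) = 84. Together 280.
Add back pairs where two caps are both exceeded: 0 + 10 + 4 + 1 + 0 + 20 = 35.
By inclusion–exclusion the count is 286 − 280 + 35 = 41.

41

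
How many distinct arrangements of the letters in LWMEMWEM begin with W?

420

With the first slot taken by W, it remains to arrange the other 7 letters (LMEMWEM).
Those 7 letters have E appearing twice and M appearing 3 times, giving (7)!/(3!·2!) = 420.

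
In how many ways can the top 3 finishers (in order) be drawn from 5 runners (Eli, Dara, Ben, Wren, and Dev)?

There are 5 choices for 1st place, 4 for 2nd, and 3 for 3rd.
That gives 5 × 4 × 3 = 60.

60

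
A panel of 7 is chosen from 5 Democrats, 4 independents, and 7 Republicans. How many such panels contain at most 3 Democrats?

10560

Split by how many Democrats are chosen (0 through 3).
Sum: C(5,0)·C(11,7) + C(5,1)·C(11,6) + C(5,2)·C(11,5) + C(5,3)·C(11,4) = 330 + 2310 + 4620 + 3300 = 10560.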